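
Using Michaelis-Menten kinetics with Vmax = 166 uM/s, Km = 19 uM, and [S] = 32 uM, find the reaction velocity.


v = Vmax * [S] / (Km + [S])
v = 166 * 32 / (19 + 32)
v = 104.1569 uM/s

104.1569 uM/s


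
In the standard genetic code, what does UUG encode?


Standard genetic code lookup.
Codon UUG -> Leu

Leu


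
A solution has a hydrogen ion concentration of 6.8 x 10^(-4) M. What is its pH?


pH = -log10([H+])
pH = -log10(6.8 x 10^(-4))
pH = 3.1675

3.1675


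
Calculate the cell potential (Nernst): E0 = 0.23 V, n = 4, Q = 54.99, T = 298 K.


E = E0 - (RT/nF) * ln(Q)
E = 0.23 - (8.314 * 298 / (4 * 96485)) * ln(54.99)
E = 0.2043 V

0.2043 V


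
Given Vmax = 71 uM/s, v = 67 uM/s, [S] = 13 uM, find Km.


Km = [S] * (Vmax - v) / v
Km = 13 * (71 - 67) / 67
Km = 0.7761 uM

0.7761 uM


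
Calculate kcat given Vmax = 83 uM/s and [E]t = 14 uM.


kcat = Vmax / [E]t
kcat = 83 / 14
kcat = 5.9286 s^-1

5.9286 s^-1


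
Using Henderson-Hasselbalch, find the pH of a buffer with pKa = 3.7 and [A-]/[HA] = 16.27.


pH = pKa + log10([A-]/[HA])
pH = 3.7 + log10(16.27)
pH = 4.9114

4.9114


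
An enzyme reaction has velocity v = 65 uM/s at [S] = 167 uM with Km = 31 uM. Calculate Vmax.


Vmax = v * (Km + [S]) / [S]
Vmax = 65 * (31 + 167) / 167
Vmax = 77.0659 uM/s

77.0659 uM/s


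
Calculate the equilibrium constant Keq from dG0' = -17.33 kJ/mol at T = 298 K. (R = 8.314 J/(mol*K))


Keq = exp(-dG0 * 1000 / (R * T))
Keq = exp(-(-17.33) * 1000 / (8.314 * 298))
Keq = 1090.8924

1090.8924


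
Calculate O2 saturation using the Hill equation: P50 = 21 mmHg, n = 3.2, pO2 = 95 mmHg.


Y = pO2^n / (P50^n + pO2^n)
Y = 95^3.2 / (21^3.2 + 95^3.2)
Y = 99.21%

99.21%


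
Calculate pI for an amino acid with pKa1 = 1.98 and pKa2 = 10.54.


pI = (pKa1 + pKa2) / 2
pI = (1.98 + 10.54) / 2
pI = 6.26

6.26


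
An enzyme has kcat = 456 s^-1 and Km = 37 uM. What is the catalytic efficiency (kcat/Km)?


Catalytic efficiency = kcat / Km
= 456 / 37
= 12.3243 uM^-1*s^-1

12.3243 uM^-1*s^-1


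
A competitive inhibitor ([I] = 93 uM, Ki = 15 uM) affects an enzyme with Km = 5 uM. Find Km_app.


Km_app = Km * (1 + [I]/Ki)
Km_app = 5 * (1 + 93/15)
Km_app = 36.0 uM

36.0 uM


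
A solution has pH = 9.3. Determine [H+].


[H+] = 10^(-pH)
[H+] = 10^(-9.3)
[H+] = 5.012e-10 M

5.012e-10 M


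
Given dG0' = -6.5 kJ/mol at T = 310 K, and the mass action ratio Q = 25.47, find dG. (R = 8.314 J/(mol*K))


dG = dG0' + RT * ln(Q) / 1000
dG = -6.5 + 8.314 * 310 * ln(25.47) / 1000
dG = 1.8441 kJ/mol

1.8441 kJ/mol


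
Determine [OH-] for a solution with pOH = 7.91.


[OH-] = 10^(-pOH)
[OH-] = 10^(-7.91)
[OH-] = 1.230e-08 M

1.230e-08 M


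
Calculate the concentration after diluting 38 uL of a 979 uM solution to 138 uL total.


C2 = C1 * V1 / V2
C2 = 979 * 38 / 138
C2 = 269.5797 uM

269.5797 uM


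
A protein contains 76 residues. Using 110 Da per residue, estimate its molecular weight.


MW = n_residues * 110 Da
MW = 76 * 110
MW = 8360 Da

8360 Da


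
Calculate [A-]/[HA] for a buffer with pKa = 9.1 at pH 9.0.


[A-]/[HA] = 10^(pH - pKa)
= 10^(9.0 - 9.1)
= 0.7943

0.7943


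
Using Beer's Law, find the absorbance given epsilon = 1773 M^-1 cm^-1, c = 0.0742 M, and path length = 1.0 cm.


A = epsilon * c * l
A = 1773 * 0.0742 * 1.0
A = 131.5566

131.5566


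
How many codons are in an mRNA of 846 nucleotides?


codons = nucleotides / 3
codons = 846 / 3 = 282

282


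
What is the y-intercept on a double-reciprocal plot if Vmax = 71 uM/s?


y-intercept = 1/Vmax
= 1/71
= 0.0141 s/uM

0.0141 s/uM


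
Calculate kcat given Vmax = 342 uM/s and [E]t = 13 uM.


kcat = Vmax / [E]t
kcat = 342 / 13
kcat = 26.3077 s^-1

26.3077 s^-1


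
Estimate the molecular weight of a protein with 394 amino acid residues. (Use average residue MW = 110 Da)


MW = n_residues * 110 Da
MW = 394 * 110
MW = 43340 Da

43340 Da


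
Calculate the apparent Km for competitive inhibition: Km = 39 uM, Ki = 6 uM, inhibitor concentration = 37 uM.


Km_app = Km * (1 + [I]/Ki)
Km_app = 39 * (1 + 37/6)
Km_app = 279.5 uM

279.5 uM


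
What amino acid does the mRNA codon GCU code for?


Standard genetic code lookup.
Codon GCU -> Ala

Ala


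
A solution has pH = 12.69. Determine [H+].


[H+] = 10^(-pH)
[H+] = 10^(-12.69)
[H+] = 2.042e-13 M

2.042e-13 M


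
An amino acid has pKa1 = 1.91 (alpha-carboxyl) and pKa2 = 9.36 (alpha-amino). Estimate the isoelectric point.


pI = (pKa1 + pKa2) / 2
pI = (1.91 + 9.36) / 2
pI = 5.635

5.635


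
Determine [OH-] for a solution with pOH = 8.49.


[OH-] = 10^(-pOH)
[OH-] = 10^(-8.49)
[OH-] = 3.236e-09 M

3.236e-09 M


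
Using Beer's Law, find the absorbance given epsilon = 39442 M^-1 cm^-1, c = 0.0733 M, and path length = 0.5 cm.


A = epsilon * c * l
A = 39442 * 0.0733 * 0.5
A = 1445.5493

1445.5493


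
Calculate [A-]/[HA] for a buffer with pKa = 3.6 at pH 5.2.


[A-]/[HA] = 10^(pH - pKa)
= 10^(5.2 - 3.6)
= 39.8107

39.8107


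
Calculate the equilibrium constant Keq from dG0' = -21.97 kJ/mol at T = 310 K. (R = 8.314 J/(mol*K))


Keq = exp(-dG0 * 1000 / (R * T))
Keq = exp(-(-21.97) * 1000 / (8.314 * 310))
Keq = 5035.6228

5035.6228


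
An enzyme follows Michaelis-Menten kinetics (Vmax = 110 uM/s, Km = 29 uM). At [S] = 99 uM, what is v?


v = Vmax * [S] / (Km + [S])
v = 110 * 99 / (29 + 99)
v = 85.0781 uM/s

85.0781 uM/s


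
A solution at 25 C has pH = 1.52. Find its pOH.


pOH = 14 - pH
pOH = 14 - 1.52
pOH = 12.48

12.48


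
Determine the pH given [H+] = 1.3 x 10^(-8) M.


pH = -log10([H+])
pH = -log10(1.3 x 10^(-8))
pH = 7.8861

7.8861


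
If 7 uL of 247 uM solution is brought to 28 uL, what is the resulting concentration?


C2 = C1 * V1 / V2
C2 = 247 * 7 / 28
C2 = 61.75 uM

61.75 uM


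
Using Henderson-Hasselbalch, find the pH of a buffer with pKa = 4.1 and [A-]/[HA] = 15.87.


pH = pKa + log10([A-]/[HA])
pH = 4.1 + log10(15.87)
pH = 5.3006

5.3006


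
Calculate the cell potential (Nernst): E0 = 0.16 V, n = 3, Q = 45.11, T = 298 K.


E = E0 - (RT/nF) * ln(Q)
E = 0.16 - (8.314 * 298 / (3 * 96485)) * ln(45.11)
E = 0.1274 V

0.1274 V


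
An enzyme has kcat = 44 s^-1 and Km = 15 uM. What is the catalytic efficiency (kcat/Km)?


Catalytic efficiency = kcat / Km
= 44 / 15
= 2.9333 uM^-1*s^-1

2.9333 uM^-1*s^-1


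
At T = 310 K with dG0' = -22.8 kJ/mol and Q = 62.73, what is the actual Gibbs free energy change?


dG = dG0' + RT * ln(Q) / 1000
dG = -22.8 + 8.314 * 310 * ln(62.73) / 1000
dG = -12.1328 kJ/mol

-12.1328 kJ/mol


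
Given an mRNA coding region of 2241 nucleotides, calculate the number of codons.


codons = nucleotides / 3
codons = 2241 / 3 = 747

747


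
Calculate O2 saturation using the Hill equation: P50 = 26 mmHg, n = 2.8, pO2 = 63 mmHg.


Y = pO2^n / (P50^n + pO2^n)
Y = 63^2.8 / (26^2.8 + 63^2.8)
Y = 92.26%

92.26%


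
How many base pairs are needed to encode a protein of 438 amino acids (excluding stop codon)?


Each amino acid = 1 codon = 3 bp
bp = 438 * 3 = 1314 bp

1314 bp


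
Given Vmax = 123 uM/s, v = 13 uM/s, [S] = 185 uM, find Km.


Km = [S] * (Vmax - v) / v
Km = 185 * (123 - 13) / 13
Km = 1565.3846 uM

1565.3846 uM


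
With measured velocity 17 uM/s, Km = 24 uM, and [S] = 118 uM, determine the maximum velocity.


Vmax = v * (Km + [S]) / [S]
Vmax = 17 * (24 + 118) / 118
Vmax = 20.4576 uM/s

20.4576 uM/s


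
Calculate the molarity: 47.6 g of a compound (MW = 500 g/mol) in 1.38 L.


C = (mass / MW) / volume
C = (47.6 / 500) / 1.38
C = 0.069 M

0.069 M


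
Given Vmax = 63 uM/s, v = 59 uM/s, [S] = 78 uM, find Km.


Km = [S] * (Vmax - v) / v
Km = 78 * (63 - 59) / 59
Km = 5.2881 uM

5.2881 uM


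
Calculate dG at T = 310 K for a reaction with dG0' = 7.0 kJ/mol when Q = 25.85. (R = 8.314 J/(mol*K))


dG = dG0' + RT * ln(Q) / 1000
dG = 7.0 + 8.314 * 310 * ln(25.85) / 1000
dG = 15.3823 kJ/mol

15.3823 kJ/mol


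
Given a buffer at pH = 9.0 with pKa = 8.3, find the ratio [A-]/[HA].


[A-]/[HA] = 10^(pH - pKa)
= 10^(9.0 - 8.3)
= 5.0119

5.0119


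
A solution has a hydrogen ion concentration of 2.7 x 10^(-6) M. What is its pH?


pH = -log10([H+])
pH = -log10(2.7 x 10^(-6))
pH = 5.5686

5.5686


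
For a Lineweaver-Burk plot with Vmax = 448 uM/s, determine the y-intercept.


y-intercept = 1/Vmax
= 1/448
= 0.0022 s/uM

0.0022 s/uM


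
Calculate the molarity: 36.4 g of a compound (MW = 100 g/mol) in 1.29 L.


C = (mass / MW) / volume
C = (36.4 / 100) / 1.29
C = 0.2822 M

0.2822 M


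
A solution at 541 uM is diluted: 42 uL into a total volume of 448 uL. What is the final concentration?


C2 = C1 * V1 / V2
C2 = 541 * 42 / 448
C2 = 50.7188 uM

50.7188 uM


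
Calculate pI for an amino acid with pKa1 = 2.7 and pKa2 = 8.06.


pI = (pKa1 + pKa2) / 2
pI = (2.7 + 8.06) / 2
pI = 5.38

5.38


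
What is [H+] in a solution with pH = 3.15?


[H+] = 10^(-pH)
[H+] = 10^(-3.15)
[H+] = 7.079e-04 M

7.079e-04 M


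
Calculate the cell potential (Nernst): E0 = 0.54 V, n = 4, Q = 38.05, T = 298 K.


E = E0 - (RT/nF) * ln(Q)
E = 0.54 - (8.314 * 298 / (4 * 96485)) * ln(38.05)
E = 0.5166 V

0.5166 V


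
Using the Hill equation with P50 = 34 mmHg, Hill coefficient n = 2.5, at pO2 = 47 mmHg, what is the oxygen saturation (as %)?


Y = pO2^n / (P50^n + pO2^n)
Y = 47^2.5 / (34^2.5 + 47^2.5)
Y = 69.2%

69.2%


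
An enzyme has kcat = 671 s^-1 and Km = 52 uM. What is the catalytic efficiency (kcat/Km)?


Catalytic efficiency = kcat / Km
= 671 / 52
= 12.9038 uM^-1*s^-1

12.9038 uM^-1*s^-1


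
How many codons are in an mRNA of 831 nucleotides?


codons = nucleotides / 3
codons = 831 / 3 = 277

277


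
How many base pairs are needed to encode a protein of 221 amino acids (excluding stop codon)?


Each amino acid = 1 codon = 3 bp
bp = 221 * 3 = 663 bp

663 bp


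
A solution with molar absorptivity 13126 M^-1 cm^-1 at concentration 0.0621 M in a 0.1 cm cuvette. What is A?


A = epsilon * c * l
A = 13126 * 0.0621 * 0.1
A = 81.5125

81.5125


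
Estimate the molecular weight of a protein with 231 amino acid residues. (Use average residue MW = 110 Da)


MW = n_residues * 110 Da
MW = 231 * 110
MW = 25410 Da

25410 Da


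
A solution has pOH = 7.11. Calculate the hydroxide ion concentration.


[OH-] = 10^(-pOH)
[OH-] = 10^(-7.11)
[OH-] = 7.762e-08 M

7.762e-08 M


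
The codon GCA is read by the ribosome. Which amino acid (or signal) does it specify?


Standard genetic code lookup.
Codon GCA -> Ala

Ala


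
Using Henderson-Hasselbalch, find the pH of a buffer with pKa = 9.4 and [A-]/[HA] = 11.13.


pH = pKa + log10([A-]/[HA])
pH = 9.4 + log10(11.13)
pH = 10.4465

10.4465


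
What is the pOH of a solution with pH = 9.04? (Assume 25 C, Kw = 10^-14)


pOH = 14 - pH
pOH = 14 - 9.04
pOH = 4.96

4.96


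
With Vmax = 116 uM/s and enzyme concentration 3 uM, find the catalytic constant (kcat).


kcat = Vmax / [E]t
kcat = 116 / 3
kcat = 38.6667 s^-1

38.6667 s^-1


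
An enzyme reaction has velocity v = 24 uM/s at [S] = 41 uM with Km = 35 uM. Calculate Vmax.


Vmax = v * (Km + [S]) / [S]
Vmax = 24 * (35 + 41) / 41
Vmax = 44.4878 uM/s

44.4878 uM/s


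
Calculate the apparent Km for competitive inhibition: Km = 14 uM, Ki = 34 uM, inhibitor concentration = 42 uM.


Km_app = Km * (1 + [I]/Ki)
Km_app = 14 * (1 + 42/34)
Km_app = 31.2941 uM

31.2941 uM


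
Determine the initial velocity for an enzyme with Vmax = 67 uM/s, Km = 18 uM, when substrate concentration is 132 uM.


v = Vmax * [S] / (Km + [S])
v = 67 * 132 / (18 + 132)
v = 58.96 uM/s

58.96 uM/s


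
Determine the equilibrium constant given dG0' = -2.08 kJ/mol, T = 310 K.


Keq = exp(-dG0 * 1000 / (R * T))
Keq = exp(-(-2.08) * 1000 / (8.314 * 310))
Keq = 2.2412

2.2412


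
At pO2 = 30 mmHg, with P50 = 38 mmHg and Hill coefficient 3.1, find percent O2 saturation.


Y = pO2^n / (P50^n + pO2^n)
Y = 30^3.1 / (38^3.1 + 30^3.1)
Y = 32.46%

32.46%


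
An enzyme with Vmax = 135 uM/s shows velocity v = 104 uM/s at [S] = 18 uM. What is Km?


Km = [S] * (Vmax - v) / v
Km = 18 * (135 - 104) / 104
Km = 5.3654 uM

5.3654 uM


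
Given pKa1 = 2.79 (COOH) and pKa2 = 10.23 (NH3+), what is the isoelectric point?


pI = (pKa1 + pKa2) / 2
pI = (2.79 + 10.23) / 2
pI = 6.51

6.51


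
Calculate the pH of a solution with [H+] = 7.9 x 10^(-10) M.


pH = -log10([H+])
pH = -log10(7.9 x 10^(-10))
pH = 9.1024

9.1024


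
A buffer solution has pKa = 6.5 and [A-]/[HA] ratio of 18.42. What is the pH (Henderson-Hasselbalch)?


pH = pKa + log10([A-]/[HA])
pH = 6.5 + log10(18.42)
pH = 7.7653

7.7653


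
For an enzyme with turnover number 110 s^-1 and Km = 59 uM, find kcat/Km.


Catalytic efficiency = kcat / Km
= 110 / 59
= 1.8644 uM^-1*s^-1

1.8644 uM^-1*s^-1


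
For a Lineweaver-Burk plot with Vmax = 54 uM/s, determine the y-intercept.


y-intercept = 1/Vmax
= 1/54
= 0.0185 s/uM

0.0185 s/uM


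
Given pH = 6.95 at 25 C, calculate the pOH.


pOH = 14 - pH
pOH = 14 - 6.95
pOH = 7.05

7.05


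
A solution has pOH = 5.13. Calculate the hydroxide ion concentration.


[OH-] = 10^(-pOH)
[OH-] = 10^(-5.13)
[OH-] = 7.413e-06 M

7.413e-06 M


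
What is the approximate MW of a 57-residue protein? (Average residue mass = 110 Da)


MW = n_residues * 110 Da
MW = 57 * 110
MW = 6270 Da

6270 Da


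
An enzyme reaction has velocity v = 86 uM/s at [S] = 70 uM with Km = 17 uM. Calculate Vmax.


Vmax = v * (Km + [S]) / [S]
Vmax = 86 * (17 + 70) / 70
Vmax = 106.8857 uM/s

106.8857 uM/s


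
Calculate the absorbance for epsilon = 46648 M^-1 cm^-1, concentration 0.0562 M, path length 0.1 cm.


A = epsilon * c * l
A = 46648 * 0.0562 * 0.1
A = 262.1618

262.1618


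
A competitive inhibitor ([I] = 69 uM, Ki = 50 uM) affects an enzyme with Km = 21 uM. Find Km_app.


Km_app = Km * (1 + [I]/Ki)
Km_app = 21 * (1 + 69/50)
Km_app = 49.98 uM

49.98 uM


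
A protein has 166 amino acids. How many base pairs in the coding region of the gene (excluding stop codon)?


Each amino acid = 1 codon = 3 bp
bp = 166 * 3 = 498 bp

498 bp


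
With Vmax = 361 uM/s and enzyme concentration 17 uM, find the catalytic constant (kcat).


kcat = Vmax / [E]t
kcat = 361 / 17
kcat = 21.2353 s^-1

21.2353 s^-1


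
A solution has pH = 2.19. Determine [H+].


[H+] = 10^(-pH)
[H+] = 10^(-2.19)
[H+] = 0.0065 M

0.0065 M


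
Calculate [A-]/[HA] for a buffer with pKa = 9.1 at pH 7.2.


[A-]/[HA] = 10^(pH - pKa)
= 10^(7.2 - 9.1)
= 0.0126

0.0126


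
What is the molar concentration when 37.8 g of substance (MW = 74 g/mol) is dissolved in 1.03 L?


C = (mass / MW) / volume
C = (37.8 / 74) / 1.03
C = 0.4959 M

0.4959 M


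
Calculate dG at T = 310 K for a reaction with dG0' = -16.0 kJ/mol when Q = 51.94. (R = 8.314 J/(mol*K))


dG = dG0' + RT * ln(Q) / 1000
dG = -16.0 + 8.314 * 310 * ln(51.94) / 1000
dG = -5.8193 kJ/mol

-5.8193 kJ/mol


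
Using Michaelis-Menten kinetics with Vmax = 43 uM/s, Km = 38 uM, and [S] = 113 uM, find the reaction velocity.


v = Vmax * [S] / (Km + [S])
v = 43 * 113 / (38 + 113)
v = 32.1788 uM/s

32.1788 uM/s


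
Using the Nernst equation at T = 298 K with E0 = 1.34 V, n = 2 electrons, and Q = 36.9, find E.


E = E0 - (RT/nF) * ln(Q)
E = 1.34 - (8.314 * 298 / (2 * 96485)) * ln(36.9)
E = 1.2937 V

1.2937 V


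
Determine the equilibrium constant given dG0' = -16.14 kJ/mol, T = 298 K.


Keq = exp(-dG0 * 1000 / (R * T))
Keq = exp(-(-16.14) * 1000 / (8.314 * 298))
Keq = 674.8176

674.8176


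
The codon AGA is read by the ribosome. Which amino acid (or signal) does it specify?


Standard genetic code lookup.
Codon AGA -> Arg

Arg


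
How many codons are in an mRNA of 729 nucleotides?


codons = nucleotides / 3
codons = 729 / 3 = 243

243


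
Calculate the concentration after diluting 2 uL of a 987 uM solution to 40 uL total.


C2 = C1 * V1 / V2
C2 = 987 * 2 / 40
C2 = 49.35 uM

49.35 uM


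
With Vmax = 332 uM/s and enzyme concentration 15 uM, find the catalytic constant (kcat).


kcat = Vmax / [E]t
kcat = 332 / 15
kcat = 22.1333 s^-1

22.1333 s^-1


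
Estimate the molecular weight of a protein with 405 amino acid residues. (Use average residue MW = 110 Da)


MW = n_residues * 110 Da
MW = 405 * 110
MW = 44550 Da

44550 Da


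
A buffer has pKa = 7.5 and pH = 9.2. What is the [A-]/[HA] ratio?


[A-]/[HA] = 10^(pH - pKa)
= 10^(9.2 - 7.5)
= 50.1187

50.1187


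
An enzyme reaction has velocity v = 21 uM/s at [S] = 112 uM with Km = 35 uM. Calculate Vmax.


Vmax = v * (Km + [S]) / [S]
Vmax = 21 * (35 + 112) / 112
Vmax = 27.5625 uM/s

27.5625 uM/s


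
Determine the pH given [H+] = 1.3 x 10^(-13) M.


pH = -log10([H+])
pH = -log10(1.3 x 10^(-13))
pH = 12.8861

12.8861


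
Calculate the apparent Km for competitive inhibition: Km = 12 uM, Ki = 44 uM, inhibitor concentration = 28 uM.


Km_app = Km * (1 + [I]/Ki)
Km_app = 12 * (1 + 28/44)
Km_app = 19.6364 uM

19.6364 uM


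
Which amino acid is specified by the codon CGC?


Standard genetic code lookup.
Codon CGC -> Arg

Arg


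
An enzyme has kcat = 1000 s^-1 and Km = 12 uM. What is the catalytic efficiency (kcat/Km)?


Catalytic efficiency = kcat / Km
= 1000 / 12
= 83.3333 uM^-1*s^-1

83.3333 uM^-1*s^-1


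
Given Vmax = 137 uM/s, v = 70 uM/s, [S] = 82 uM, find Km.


Km = [S] * (Vmax - v) / v
Km = 82 * (137 - 70) / 70
Km = 78.4857 uM

78.4857 uM


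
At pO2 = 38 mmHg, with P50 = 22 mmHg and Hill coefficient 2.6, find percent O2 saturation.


Y = pO2^n / (P50^n + pO2^n)
Y = 38^2.6 / (22^2.6 + 38^2.6)
Y = 80.55%

80.55%


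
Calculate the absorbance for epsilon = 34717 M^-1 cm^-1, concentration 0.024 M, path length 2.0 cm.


A = epsilon * c * l
A = 34717 * 0.024 * 2.0
A = 1666.416

1666.416


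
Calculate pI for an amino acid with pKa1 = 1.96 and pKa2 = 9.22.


pI = (pKa1 + pKa2) / 2
pI = (1.96 + 9.22) / 2
pI = 5.59

5.59


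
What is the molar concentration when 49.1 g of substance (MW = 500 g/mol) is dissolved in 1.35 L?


C = (mass / MW) / volume
C = (49.1 / 500) / 1.35
C = 0.0727 M

0.0727 M


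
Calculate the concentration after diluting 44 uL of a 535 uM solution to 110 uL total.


C2 = C1 * V1 / V2
C2 = 535 * 44 / 110
C2 = 214.0 uM

214.0 uM


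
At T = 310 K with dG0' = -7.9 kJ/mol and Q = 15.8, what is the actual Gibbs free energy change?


dG = dG0' + RT * ln(Q) / 1000
dG = -7.9 + 8.314 * 310 * ln(15.8) / 1000
dG = -0.7865 kJ/mol

-0.7865 kJ/mol


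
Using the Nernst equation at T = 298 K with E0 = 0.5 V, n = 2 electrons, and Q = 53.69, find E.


E = E0 - (RT/nF) * ln(Q)
E = 0.5 - (8.314 * 298 / (2 * 96485)) * ln(53.69)
E = 0.4489 V

0.4489 V


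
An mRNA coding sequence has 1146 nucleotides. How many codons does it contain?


codons = nucleotides / 3
codons = 1146 / 3 = 382

382


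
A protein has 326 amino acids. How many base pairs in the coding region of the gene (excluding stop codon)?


Each amino acid = 1 codon = 3 bp
bp = 326 * 3 = 978 bp

978 bp


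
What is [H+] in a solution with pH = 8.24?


[H+] = 10^(-pH)
[H+] = 10^(-8.24)
[H+] = 5.754e-09 M

5.754e-09 M


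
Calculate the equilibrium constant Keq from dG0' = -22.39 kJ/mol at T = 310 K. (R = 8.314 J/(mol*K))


Keq = exp(-dG0 * 1000 / (R * T))
Keq = exp(-(-22.39) * 1000 / (8.314 * 310))
Keq = 5926.868

5926.868


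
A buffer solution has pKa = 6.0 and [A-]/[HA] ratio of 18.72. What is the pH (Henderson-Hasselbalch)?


pH = pKa + log10([A-]/[HA])
pH = 6.0 + log10(18.72)
pH = 7.2723

7.2723


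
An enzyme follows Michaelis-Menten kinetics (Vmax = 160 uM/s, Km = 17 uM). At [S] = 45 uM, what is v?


v = Vmax * [S] / (Km + [S])
v = 160 * 45 / (17 + 45)
v = 116.129 uM/s

116.129 uM/s


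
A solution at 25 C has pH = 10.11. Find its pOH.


pOH = 14 - pH
pOH = 14 - 10.11
pOH = 3.89

3.89


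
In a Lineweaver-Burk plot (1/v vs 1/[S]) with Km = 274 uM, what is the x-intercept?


x-intercept = -1/Km
= -1/274
= -0.0036 1/uM

-0.0036 1/uM


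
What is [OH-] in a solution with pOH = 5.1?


[OH-] = 10^(-pOH)
[OH-] = 10^(-5.1)
[OH-] = 7.943e-06 M

7.943e-06 M


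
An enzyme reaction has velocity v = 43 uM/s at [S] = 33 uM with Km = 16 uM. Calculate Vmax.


Vmax = v * (Km + [S]) / [S]
Vmax = 43 * (16 + 33) / 33
Vmax = 63.8485 uM/s

63.8485 uM/s


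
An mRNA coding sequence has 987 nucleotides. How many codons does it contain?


codons = nucleotides / 3
codons = 987 / 3 = 329

329


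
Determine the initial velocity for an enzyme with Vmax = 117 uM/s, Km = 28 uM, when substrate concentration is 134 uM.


v = Vmax * [S] / (Km + [S])
v = 117 * 134 / (28 + 134)
v = 96.7778 uM/s

96.7778 uM/s


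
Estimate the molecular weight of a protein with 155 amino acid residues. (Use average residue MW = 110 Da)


MW = n_residues * 110 Da
MW = 155 * 110
MW = 17050 Da

17050 Da


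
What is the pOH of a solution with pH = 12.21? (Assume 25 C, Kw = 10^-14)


pOH = 14 - pH
pOH = 14 - 12.21
pOH = 1.79

1.79


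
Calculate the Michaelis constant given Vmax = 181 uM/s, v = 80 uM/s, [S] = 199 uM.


Km = [S] * (Vmax - v) / v
Km = 199 * (181 - 80) / 80
Km = 251.2375 uM

251.2375 uM


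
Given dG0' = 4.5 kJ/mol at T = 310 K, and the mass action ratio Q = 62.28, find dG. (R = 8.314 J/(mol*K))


dG = dG0' + RT * ln(Q) / 1000
dG = 4.5 + 8.314 * 310 * ln(62.28) / 1000
dG = 15.1486 kJ/mol

15.1486 kJ/mol


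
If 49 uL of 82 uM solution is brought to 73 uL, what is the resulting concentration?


C2 = C1 * V1 / V2
C2 = 82 * 49 / 73
C2 = 55.0411 uM

55.0411 uM


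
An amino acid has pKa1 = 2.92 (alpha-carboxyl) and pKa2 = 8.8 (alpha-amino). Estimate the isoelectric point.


pI = (pKa1 + pKa2) / 2
pI = (2.92 + 8.8) / 2
pI = 5.86

5.86


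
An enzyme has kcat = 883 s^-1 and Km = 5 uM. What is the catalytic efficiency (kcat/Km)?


Catalytic efficiency = kcat / Km
= 883 / 5
= 176.6 uM^-1*s^-1

176.6 uM^-1*s^-1


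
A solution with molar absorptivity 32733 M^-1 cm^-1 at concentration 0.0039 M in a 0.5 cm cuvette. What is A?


A = epsilon * c * l
A = 32733 * 0.0039 * 0.5
A = 63.8293

63.8293


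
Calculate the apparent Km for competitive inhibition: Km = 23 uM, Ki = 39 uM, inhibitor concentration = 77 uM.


Km_app = Km * (1 + [I]/Ki)
Km_app = 23 * (1 + 77/39)
Km_app = 68.4103 uM

68.4103 uM


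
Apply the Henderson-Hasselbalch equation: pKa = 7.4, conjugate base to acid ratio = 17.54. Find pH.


pH = pKa + log10([A-]/[HA])
pH = 7.4 + log10(17.54)
pH = 8.644

8.644


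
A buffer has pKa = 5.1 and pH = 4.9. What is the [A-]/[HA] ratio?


[A-]/[HA] = 10^(pH - pKa)
= 10^(4.9 - 5.1)
= 0.631

0.631


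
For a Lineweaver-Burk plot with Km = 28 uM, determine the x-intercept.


x-intercept = -1/Km
= -1/28
= -0.0357 1/uM

-0.0357 1/uM


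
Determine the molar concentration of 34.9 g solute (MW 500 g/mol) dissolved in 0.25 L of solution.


C = (mass / MW) / volume
C = (34.9 / 500) / 0.25
C = 0.2792 M

0.2792 M


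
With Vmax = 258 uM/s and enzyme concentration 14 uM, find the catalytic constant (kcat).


kcat = Vmax / [E]t
kcat = 258 / 14
kcat = 18.4286 s^-1

18.4286 s^-1


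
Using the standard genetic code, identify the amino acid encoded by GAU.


Standard genetic code lookup.
Codon GAU -> Asp

Asp


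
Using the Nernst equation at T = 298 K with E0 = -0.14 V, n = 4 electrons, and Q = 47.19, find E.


E = E0 - (RT/nF) * ln(Q)
E = -0.14 - (8.314 * 298 / (4 * 96485)) * ln(47.19)
E = -0.1647 V

-0.1647 V


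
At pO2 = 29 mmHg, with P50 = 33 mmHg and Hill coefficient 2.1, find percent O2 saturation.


Y = pO2^n / (P50^n + pO2^n)
Y = 29^2.1 / (33^2.1 + 29^2.1)
Y = 43.26%

43.26%


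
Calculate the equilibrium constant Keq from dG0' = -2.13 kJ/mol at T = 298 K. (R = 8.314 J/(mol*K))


Keq = exp(-dG0 * 1000 / (R * T))
Keq = exp(-(-2.13) * 1000 / (8.314 * 298))
Keq = 2.3625

2.3625


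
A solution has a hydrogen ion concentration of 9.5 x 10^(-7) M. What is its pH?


pH = -log10([H+])
pH = -log10(9.5 x 10^(-7))
pH = 6.0223

6.0223


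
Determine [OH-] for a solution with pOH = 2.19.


[OH-] = 10^(-pOH)
[OH-] = 10^(-2.19)
[OH-] = 0.0065 M

0.0065 M


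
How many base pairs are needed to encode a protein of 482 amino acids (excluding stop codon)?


Each amino acid = 1 codon = 3 bp
bp = 482 * 3 = 1446 bp

1446 bp


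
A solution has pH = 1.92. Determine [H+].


[H+] = 10^(-pH)
[H+] = 10^(-1.92)
[H+] = 0.012 M

0.012 M


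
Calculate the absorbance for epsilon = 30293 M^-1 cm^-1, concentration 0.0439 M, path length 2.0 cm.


A = epsilon * c * l
A = 30293 * 0.0439 * 2.0
A = 2659.7254

2659.7254


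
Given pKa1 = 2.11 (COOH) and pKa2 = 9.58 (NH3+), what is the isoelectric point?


pI = (pKa1 + pKa2) / 2
pI = (2.11 + 9.58) / 2
pI = 5.845

5.845


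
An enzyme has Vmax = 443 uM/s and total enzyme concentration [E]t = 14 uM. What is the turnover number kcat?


kcat = Vmax / [E]t
kcat = 443 / 14
kcat = 31.6429 s^-1

31.6429 s^-1


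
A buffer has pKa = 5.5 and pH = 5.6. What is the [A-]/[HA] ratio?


[A-]/[HA] = 10^(pH - pKa)
= 10^(5.6 - 5.5)
= 1.2589

1.2589


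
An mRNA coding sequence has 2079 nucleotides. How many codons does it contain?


codons = nucleotides / 3
codons = 2079 / 3 = 693

693


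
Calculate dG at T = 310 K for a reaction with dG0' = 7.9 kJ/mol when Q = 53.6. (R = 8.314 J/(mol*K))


dG = dG0' + RT * ln(Q) / 1000
dG = 7.9 + 8.314 * 310 * ln(53.6) / 1000
dG = 18.1618 kJ/mol

18.1618 kJ/mol


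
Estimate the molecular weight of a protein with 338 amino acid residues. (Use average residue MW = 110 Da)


MW = n_residues * 110 Da
MW = 338 * 110
MW = 37180 Da

37180 Da


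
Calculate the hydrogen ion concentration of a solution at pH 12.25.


[H+] = 10^(-pH)
[H+] = 10^(-12.25)
[H+] = 5.623e-13 M

5.623e-13 M


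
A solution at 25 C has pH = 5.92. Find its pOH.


pOH = 14 - pH
pOH = 14 - 5.92
pOH = 8.08

8.08


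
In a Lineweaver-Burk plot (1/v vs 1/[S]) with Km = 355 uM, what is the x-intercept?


x-intercept = -1/Km
= -1/355
= -0.0028 1/uM

-0.0028 1/uM


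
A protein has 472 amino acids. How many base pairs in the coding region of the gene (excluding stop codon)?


Each amino acid = 1 codon = 3 bp
bp = 472 * 3 = 1416 bp

1416 bp


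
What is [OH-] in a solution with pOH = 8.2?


[OH-] = 10^(-pOH)
[OH-] = 10^(-8.2)
[OH-] = 6.310e-09 M

6.310e-09 M


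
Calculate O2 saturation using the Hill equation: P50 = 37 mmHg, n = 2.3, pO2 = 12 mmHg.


Y = pO2^n / (P50^n + pO2^n)
Y = 12^2.3 / (37^2.3 + 12^2.3)
Y = 6.98%

6.98%


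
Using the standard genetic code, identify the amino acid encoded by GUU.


Standard genetic code lookup.
Codon GUU -> Val

Val


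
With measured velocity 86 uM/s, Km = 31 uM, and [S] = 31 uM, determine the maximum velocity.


Vmax = v * (Km + [S]) / [S]
Vmax = 86 * (31 + 31) / 31
Vmax = 172.0 uM/s

172.0 uM/s


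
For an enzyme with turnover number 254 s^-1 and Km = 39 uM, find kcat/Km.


Catalytic efficiency = kcat / Km
= 254 / 39
= 6.5128 uM^-1*s^-1

6.5128 uM^-1*s^-1


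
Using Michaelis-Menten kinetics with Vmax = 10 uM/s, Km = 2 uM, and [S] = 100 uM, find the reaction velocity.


v = Vmax * [S] / (Km + [S])
v = 10 * 100 / (2 + 100)
v = 9.8039 uM/s

9.8039 uM/s


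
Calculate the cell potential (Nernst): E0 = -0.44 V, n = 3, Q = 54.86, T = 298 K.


E = E0 - (RT/nF) * ln(Q)
E = -0.44 - (8.314 * 298 / (3 * 96485)) * ln(54.86)
E = -0.4743 V

-0.4743 V


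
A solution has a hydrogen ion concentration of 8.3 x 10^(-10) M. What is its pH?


pH = -log10([H+])
pH = -log10(8.3 x 10^(-10))
pH = 9.0809

9.0809


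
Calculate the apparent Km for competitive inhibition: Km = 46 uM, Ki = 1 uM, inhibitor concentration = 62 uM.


Km_app = Km * (1 + [I]/Ki)
Km_app = 46 * (1 + 62/1)
Km_app = 2898.0 uM

2898.0 uM


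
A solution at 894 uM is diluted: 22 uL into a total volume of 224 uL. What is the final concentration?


C2 = C1 * V1 / V2
C2 = 894 * 22 / 224
C2 = 87.8036 uM

87.8036 uM


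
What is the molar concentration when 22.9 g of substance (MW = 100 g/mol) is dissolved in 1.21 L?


C = (mass / MW) / volume
C = (22.9 / 100) / 1.21
C = 0.1893 M

0.1893 M


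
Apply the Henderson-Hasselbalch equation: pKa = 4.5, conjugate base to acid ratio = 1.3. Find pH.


pH = pKa + log10([A-]/[HA])
pH = 4.5 + log10(1.3)
pH = 4.6139

4.6139


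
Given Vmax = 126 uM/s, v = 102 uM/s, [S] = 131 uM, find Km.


Km = [S] * (Vmax - v) / v
Km = 131 * (126 - 102) / 102
Km = 30.8235 uM

30.8235 uM


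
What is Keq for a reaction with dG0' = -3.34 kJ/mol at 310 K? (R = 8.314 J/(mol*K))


Keq = exp(-dG0 * 1000 / (R * T))
Keq = exp(-(-3.34) * 1000 / (8.314 * 310))
Keq = 3.6543

3.6543


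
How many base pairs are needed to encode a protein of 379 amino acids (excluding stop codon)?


Each amino acid = 1 codon = 3 bp
bp = 379 * 3 = 1137 bp

1137 bp


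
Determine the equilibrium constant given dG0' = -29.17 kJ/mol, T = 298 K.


Keq = exp(-dG0 * 1000 / (R * T))
Keq = exp(-(-29.17) * 1000 / (8.314 * 298))
Keq = 129783.5746

129783.5746


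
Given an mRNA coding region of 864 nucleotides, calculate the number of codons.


codons = nucleotides / 3
codons = 864 / 3 = 288

288


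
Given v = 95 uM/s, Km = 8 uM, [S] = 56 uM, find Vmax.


Vmax = v * (Km + [S]) / [S]
Vmax = 95 * (8 + 56) / 56
Vmax = 108.5714 uM/s

108.5714 uM/s


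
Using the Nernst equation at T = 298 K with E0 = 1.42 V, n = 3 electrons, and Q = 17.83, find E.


E = E0 - (RT/nF) * ln(Q)
E = 1.42 - (8.314 * 298 / (3 * 96485)) * ln(17.83)
E = 1.3953 V

1.3953 V


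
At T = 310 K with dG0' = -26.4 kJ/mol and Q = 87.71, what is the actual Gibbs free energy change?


dG = dG0' + RT * ln(Q) / 1000
dG = -26.4 + 8.314 * 310 * ln(87.71) / 1000
dG = -14.8689 kJ/mol

-14.8689 kJ/mol


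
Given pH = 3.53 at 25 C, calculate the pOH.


pOH = 14 - pH
pOH = 14 - 3.53
pOH = 10.47

10.47


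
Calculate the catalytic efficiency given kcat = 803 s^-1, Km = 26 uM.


Catalytic efficiency = kcat / Km
= 803 / 26
= 30.8846 uM^-1*s^-1

30.8846 uM^-1*s^-1


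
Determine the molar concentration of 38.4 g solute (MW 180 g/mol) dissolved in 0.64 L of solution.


C = (mass / MW) / volume
C = (38.4 / 180) / 0.64
C = 0.3333 M

0.3333 M


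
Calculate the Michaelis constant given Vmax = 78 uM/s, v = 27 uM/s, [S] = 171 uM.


Km = [S] * (Vmax - v) / v
Km = 171 * (78 - 27) / 27
Km = 323.0 uM

323.0 uM


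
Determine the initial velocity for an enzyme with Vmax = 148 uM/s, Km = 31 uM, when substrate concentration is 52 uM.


v = Vmax * [S] / (Km + [S])
v = 148 * 52 / (31 + 52)
v = 92.7229 uM/s

92.7229 uM/s


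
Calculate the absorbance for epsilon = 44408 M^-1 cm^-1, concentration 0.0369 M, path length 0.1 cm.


A = epsilon * c * l
A = 44408 * 0.0369 * 0.1
A = 163.8655

163.8655


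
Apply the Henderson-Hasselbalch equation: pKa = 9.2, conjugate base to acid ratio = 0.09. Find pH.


pH = pKa + log10([A-]/[HA])
pH = 9.2 + log10(0.09)
pH = 8.1542

8.1542


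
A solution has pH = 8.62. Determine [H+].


[H+] = 10^(-pH)
[H+] = 10^(-8.62)
[H+] = 2.399e-09 M

2.399e-09 M


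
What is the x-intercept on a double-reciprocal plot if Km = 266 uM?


x-intercept = -1/Km
= -1/266
= -0.0038 1/uM

-0.0038 1/uM


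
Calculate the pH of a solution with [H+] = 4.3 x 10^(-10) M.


pH = -log10([H+])
pH = -log10(4.3 x 10^(-10))
pH = 9.3665

9.3665


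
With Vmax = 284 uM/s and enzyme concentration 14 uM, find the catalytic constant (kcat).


kcat = Vmax / [E]t
kcat = 284 / 14
kcat = 20.2857 s^-1

20.2857 s^-1


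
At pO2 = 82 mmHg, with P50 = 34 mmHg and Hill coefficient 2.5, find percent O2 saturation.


Y = pO2^n / (P50^n + pO2^n)
Y = 82^2.5 / (34^2.5 + 82^2.5)
Y = 90.03%

90.03%


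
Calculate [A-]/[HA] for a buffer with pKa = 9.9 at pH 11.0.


[A-]/[HA] = 10^(pH - pKa)
= 10^(11.0 - 9.9)
= 12.5893

12.5893


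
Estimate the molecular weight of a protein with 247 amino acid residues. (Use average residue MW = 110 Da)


MW = n_residues * 110 Da
MW = 247 * 110
MW = 27170 Da

27170 Da


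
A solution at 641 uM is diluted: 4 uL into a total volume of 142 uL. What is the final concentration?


C2 = C1 * V1 / V2
C2 = 641 * 4 / 142
C2 = 18.0563 uM

18.0563 uM


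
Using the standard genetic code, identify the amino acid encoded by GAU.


Standard genetic code lookup.
Codon GAU -> Asp

Asp


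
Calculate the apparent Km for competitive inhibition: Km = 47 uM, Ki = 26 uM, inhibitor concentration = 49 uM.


Km_app = Km * (1 + [I]/Ki)
Km_app = 47 * (1 + 49/26)
Km_app = 135.5769 uM

135.5769 uM


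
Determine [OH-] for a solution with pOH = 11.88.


[OH-] = 10^(-pOH)
[OH-] = 10^(-11.88)
[OH-] = 1.318e-12 M

1.318e-12 M


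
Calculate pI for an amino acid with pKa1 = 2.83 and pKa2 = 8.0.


pI = (pKa1 + pKa2) / 2
pI = (2.83 + 8.0) / 2
pI = 5.415

5.415


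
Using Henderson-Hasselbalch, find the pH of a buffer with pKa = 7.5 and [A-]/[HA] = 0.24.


pH = pKa + log10([A-]/[HA])
pH = 7.5 + log10(0.24)
pH = 6.8802

6.8802


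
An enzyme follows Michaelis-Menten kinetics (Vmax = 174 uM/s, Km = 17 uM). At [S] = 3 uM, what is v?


v = Vmax * [S] / (Km + [S])
v = 174 * 3 / (17 + 3)
v = 26.1 uM/s

26.1 uM/s


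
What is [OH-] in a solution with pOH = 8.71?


[OH-] = 10^(-pOH)
[OH-] = 10^(-8.71)
[OH-] = 1.950e-09 M

1.950e-09 M


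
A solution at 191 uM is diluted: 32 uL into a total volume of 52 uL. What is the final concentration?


C2 = C1 * V1 / V2
C2 = 191 * 32 / 52
C2 = 117.5385 uM

117.5385 uM


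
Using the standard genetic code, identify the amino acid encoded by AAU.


Standard genetic code lookup.
Codon AAU -> Asn

Asn


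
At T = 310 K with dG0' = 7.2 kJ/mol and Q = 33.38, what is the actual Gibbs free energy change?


dG = dG0' + RT * ln(Q) / 1000
dG = 7.2 + 8.314 * 310 * ln(33.38) / 1000
dG = 16.2412 kJ/mol

16.2412 kJ/mol


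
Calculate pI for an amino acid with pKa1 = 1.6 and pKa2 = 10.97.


pI = (pKa1 + pKa2) / 2
pI = (1.6 + 10.97) / 2
pI = 6.285

6.285


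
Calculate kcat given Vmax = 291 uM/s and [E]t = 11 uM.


kcat = Vmax / [E]t
kcat = 291 / 11
kcat = 26.4545 s^-1

26.4545 s^-1


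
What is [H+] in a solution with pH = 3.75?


[H+] = 10^(-pH)
[H+] = 10^(-3.75)
[H+] = 1.778e-04 M

1.778e-04 M


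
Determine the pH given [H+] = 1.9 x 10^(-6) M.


pH = -log10([H+])
pH = -log10(1.9 x 10^(-6))
pH = 5.7212

5.7212


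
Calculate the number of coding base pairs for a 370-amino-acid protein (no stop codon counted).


Each amino acid = 1 codon = 3 bp
bp = 370 * 3 = 1110 bp

1110 bp


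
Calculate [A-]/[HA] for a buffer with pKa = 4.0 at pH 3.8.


[A-]/[HA] = 10^(pH - pKa)
= 10^(3.8 - 4.0)
= 0.631

0.631


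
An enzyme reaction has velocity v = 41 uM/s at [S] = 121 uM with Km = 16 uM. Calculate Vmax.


Vmax = v * (Km + [S]) / [S]
Vmax = 41 * (16 + 121) / 121
Vmax = 46.4215 uM/s

46.4215 uM/s


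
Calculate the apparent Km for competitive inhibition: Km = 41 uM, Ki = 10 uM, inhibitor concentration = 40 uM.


Km_app = Km * (1 + [I]/Ki)
Km_app = 41 * (1 + 40/10)
Km_app = 205.0 uM

205.0 uM


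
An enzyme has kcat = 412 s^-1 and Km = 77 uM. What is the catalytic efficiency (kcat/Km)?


Catalytic efficiency = kcat / Km
= 412 / 77
= 5.3506 uM^-1*s^-1

5.3506 uM^-1*s^-1


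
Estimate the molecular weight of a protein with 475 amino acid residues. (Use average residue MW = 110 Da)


MW = n_residues * 110 Da
MW = 475 * 110
MW = 52250 Da

52250 Da


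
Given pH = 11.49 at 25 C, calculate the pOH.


pOH = 14 - pH
pOH = 14 - 11.49
pOH = 2.51

2.51


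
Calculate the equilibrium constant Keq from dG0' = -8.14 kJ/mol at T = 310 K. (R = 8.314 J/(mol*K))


Keq = exp(-dG0 * 1000 / (R * T))
Keq = exp(-(-8.14) * 1000 / (8.314 * 310))
Keq = 23.5304

23.5304


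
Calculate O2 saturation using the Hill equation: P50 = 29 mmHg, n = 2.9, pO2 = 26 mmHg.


Y = pO2^n / (P50^n + pO2^n)
Y = 26^2.9 / (29^2.9 + 26^2.9)
Y = 42.15%

42.15%


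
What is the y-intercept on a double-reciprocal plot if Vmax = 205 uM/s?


y-intercept = 1/Vmax
= 1/205
= 0.0049 s/uM

0.0049 s/uM


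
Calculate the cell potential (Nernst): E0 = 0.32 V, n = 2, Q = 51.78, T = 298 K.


E = E0 - (RT/nF) * ln(Q)
E = 0.32 - (8.314 * 298 / (2 * 96485)) * ln(51.78)
E = 0.2693 V

0.2693 V


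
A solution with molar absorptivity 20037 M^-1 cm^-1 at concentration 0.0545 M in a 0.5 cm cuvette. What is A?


A = epsilon * c * l
A = 20037 * 0.0545 * 0.5
A = 546.0082

546.0082


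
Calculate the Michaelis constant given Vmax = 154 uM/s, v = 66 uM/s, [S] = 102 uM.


Km = [S] * (Vmax - v) / v
Km = 102 * (154 - 66) / 66
Km = 136.0 uM

136.0 uM


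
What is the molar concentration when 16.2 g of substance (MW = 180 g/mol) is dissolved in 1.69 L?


C = (mass / MW) / volume
C = (16.2 / 180) / 1.69
C = 0.0533 M

0.0533 M


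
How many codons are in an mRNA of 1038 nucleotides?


codons = nucleotides / 3
codons = 1038 / 3 = 346

346


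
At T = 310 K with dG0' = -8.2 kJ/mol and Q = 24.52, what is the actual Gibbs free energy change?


dG = dG0' + RT * ln(Q) / 1000
dG = -8.2 + 8.314 * 310 * ln(24.52) / 1000
dG = 0.0462 kJ/mol

0.0462 kJ/mol


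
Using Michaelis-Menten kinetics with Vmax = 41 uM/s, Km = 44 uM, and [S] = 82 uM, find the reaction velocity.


v = Vmax * [S] / (Km + [S])
v = 41 * 82 / (44 + 82)
v = 26.6825 uM/s

26.6825 uM/s


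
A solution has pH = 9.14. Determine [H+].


[H+] = 10^(-pH)
[H+] = 10^(-9.14)
[H+] = 7.244e-10 M

7.244e-10 M


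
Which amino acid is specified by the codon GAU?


Standard genetic code lookup.
Codon GAU -> Asp

Asp


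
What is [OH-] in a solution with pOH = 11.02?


[OH-] = 10^(-pOH)
[OH-] = 10^(-11.02)
[OH-] = 9.550e-12 M

9.550e-12 M


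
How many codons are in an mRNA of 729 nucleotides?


codons = nucleotides / 3
codons = 729 / 3 = 243

243


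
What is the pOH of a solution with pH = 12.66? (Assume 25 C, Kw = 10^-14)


pOH = 14 - pH
pOH = 14 - 12.66
pOH = 1.34

1.34


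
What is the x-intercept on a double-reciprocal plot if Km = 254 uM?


x-intercept = -1/Km
= -1/254
= -0.0039 1/uM

-0.0039 1/uM


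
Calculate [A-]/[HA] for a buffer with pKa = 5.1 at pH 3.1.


[A-]/[HA] = 10^(pH - pKa)
= 10^(3.1 - 5.1)
= 0.01

0.01


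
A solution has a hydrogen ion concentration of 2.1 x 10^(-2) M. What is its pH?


pH = -log10([H+])
pH = -log10(2.1 x 10^(-2))
pH = 1.6778

1.6778


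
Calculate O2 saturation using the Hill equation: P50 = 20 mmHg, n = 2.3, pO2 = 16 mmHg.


Y = pO2^n / (P50^n + pO2^n)
Y = 16^2.3 / (20^2.3 + 16^2.3)
Y = 37.44%

37.44%


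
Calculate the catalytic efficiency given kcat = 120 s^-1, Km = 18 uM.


Catalytic efficiency = kcat / Km
= 120 / 18
= 6.6667 uM^-1*s^-1

6.6667 uM^-1*s^-1


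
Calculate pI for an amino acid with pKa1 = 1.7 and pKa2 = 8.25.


pI = (pKa1 + pKa2) / 2
pI = (1.7 + 8.25) / 2
pI = 4.975

4.975


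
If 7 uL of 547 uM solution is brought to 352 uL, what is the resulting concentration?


C2 = C1 * V1 / V2
C2 = 547 * 7 / 352
C2 = 10.8778 uM

10.8778 uM
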